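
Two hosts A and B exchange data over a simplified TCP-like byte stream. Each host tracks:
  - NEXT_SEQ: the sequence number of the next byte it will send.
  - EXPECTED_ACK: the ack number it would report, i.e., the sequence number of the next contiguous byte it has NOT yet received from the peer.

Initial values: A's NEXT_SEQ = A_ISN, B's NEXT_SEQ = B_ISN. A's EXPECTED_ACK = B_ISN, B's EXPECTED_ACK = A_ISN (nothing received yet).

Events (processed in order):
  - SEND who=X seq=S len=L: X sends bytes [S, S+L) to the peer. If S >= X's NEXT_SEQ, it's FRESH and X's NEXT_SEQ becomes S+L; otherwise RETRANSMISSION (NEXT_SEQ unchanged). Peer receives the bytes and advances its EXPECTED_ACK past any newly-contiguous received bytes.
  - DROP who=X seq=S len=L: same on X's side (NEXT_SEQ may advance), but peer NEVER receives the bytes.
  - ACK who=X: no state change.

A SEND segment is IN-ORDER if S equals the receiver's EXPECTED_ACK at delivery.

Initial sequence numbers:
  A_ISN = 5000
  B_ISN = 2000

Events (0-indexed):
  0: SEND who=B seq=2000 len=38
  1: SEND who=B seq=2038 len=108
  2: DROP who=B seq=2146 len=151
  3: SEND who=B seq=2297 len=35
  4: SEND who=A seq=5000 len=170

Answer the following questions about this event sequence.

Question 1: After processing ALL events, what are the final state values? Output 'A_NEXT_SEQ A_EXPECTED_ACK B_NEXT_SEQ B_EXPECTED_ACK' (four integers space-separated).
Answer: 5170 2146 2332 5170

Derivation:
After event 0: A_seq=5000 A_ack=2038 B_seq=2038 B_ack=5000
After event 1: A_seq=5000 A_ack=2146 B_seq=2146 B_ack=5000
After event 2: A_seq=5000 A_ack=2146 B_seq=2297 B_ack=5000
After event 3: A_seq=5000 A_ack=2146 B_seq=2332 B_ack=5000
After event 4: A_seq=5170 A_ack=2146 B_seq=2332 B_ack=5170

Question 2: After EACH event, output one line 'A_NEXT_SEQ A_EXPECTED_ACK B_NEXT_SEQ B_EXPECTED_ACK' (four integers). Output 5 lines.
5000 2038 2038 5000
5000 2146 2146 5000
5000 2146 2297 5000
5000 2146 2332 5000
5170 2146 2332 5170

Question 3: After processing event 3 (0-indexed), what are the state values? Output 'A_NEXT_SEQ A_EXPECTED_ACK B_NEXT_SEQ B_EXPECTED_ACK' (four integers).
After event 0: A_seq=5000 A_ack=2038 B_seq=2038 B_ack=5000
After event 1: A_seq=5000 A_ack=2146 B_seq=2146 B_ack=5000
After event 2: A_seq=5000 A_ack=2146 B_seq=2297 B_ack=5000
After event 3: A_seq=5000 A_ack=2146 B_seq=2332 B_ack=5000

5000 2146 2332 5000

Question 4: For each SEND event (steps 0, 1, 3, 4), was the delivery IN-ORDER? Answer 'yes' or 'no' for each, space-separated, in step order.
Answer: yes yes no yes

Derivation:
Step 0: SEND seq=2000 -> in-order
Step 1: SEND seq=2038 -> in-order
Step 3: SEND seq=2297 -> out-of-order
Step 4: SEND seq=5000 -> in-order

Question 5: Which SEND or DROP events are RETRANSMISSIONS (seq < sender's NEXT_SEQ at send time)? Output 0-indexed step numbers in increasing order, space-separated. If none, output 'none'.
Step 0: SEND seq=2000 -> fresh
Step 1: SEND seq=2038 -> fresh
Step 2: DROP seq=2146 -> fresh
Step 3: SEND seq=2297 -> fresh
Step 4: SEND seq=5000 -> fresh

Answer: none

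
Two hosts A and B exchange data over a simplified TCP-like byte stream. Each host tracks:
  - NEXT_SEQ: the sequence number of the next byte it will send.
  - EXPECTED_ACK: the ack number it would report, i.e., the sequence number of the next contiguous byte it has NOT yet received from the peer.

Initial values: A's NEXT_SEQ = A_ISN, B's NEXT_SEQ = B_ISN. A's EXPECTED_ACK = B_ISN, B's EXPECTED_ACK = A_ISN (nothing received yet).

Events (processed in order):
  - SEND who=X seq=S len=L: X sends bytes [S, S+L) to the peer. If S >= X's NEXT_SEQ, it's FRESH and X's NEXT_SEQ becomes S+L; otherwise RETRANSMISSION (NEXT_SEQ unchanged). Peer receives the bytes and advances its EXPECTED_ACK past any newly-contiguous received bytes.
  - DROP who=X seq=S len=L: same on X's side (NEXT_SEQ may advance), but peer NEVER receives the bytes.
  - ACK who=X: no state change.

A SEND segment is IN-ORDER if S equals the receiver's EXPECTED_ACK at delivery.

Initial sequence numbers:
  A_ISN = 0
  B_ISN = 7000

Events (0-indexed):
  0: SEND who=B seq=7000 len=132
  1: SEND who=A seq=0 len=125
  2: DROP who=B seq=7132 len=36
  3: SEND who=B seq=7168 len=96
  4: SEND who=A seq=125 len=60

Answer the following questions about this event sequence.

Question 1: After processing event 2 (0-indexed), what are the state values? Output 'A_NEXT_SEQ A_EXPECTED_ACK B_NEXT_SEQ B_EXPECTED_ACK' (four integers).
After event 0: A_seq=0 A_ack=7132 B_seq=7132 B_ack=0
After event 1: A_seq=125 A_ack=7132 B_seq=7132 B_ack=125
After event 2: A_seq=125 A_ack=7132 B_seq=7168 B_ack=125

125 7132 7168 125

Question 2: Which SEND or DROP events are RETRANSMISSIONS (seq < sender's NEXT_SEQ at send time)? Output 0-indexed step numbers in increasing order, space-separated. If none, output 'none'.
Answer: none

Derivation:
Step 0: SEND seq=7000 -> fresh
Step 1: SEND seq=0 -> fresh
Step 2: DROP seq=7132 -> fresh
Step 3: SEND seq=7168 -> fresh
Step 4: SEND seq=125 -> fresh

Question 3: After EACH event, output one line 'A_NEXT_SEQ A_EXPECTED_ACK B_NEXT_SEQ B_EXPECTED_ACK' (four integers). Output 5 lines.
0 7132 7132 0
125 7132 7132 125
125 7132 7168 125
125 7132 7264 125
185 7132 7264 185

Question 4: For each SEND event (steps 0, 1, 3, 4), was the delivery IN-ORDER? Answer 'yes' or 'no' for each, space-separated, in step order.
Step 0: SEND seq=7000 -> in-order
Step 1: SEND seq=0 -> in-order
Step 3: SEND seq=7168 -> out-of-order
Step 4: SEND seq=125 -> in-order

Answer: yes yes no yes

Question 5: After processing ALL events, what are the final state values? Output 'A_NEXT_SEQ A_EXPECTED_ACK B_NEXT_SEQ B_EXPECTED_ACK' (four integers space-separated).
Answer: 185 7132 7264 185

Derivation:
After event 0: A_seq=0 A_ack=7132 B_seq=7132 B_ack=0
After event 1: A_seq=125 A_ack=7132 B_seq=7132 B_ack=125
After event 2: A_seq=125 A_ack=7132 B_seq=7168 B_ack=125
After event 3: A_seq=125 A_ack=7132 B_seq=7264 B_ack=125
After event 4: A_seq=185 A_ack=7132 B_seq=7264 B_ack=185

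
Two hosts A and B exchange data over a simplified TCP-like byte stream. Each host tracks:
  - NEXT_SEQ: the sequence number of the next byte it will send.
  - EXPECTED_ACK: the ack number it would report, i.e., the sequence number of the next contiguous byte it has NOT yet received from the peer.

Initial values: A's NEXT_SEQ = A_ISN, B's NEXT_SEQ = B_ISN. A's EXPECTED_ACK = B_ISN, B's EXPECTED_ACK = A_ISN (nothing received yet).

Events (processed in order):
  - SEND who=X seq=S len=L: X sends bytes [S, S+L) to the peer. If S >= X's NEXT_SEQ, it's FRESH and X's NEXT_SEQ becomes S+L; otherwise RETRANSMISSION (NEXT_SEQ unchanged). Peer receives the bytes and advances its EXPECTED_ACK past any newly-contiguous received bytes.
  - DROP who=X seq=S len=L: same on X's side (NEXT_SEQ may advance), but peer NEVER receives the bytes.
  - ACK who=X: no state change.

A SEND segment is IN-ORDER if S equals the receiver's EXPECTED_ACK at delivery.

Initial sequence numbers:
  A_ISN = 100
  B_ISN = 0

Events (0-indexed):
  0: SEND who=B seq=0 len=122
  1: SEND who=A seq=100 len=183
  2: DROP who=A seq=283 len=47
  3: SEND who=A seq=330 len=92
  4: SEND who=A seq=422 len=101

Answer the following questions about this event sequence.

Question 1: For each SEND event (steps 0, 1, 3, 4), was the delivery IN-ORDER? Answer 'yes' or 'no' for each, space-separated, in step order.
Step 0: SEND seq=0 -> in-order
Step 1: SEND seq=100 -> in-order
Step 3: SEND seq=330 -> out-of-order
Step 4: SEND seq=422 -> out-of-order

Answer: yes yes no no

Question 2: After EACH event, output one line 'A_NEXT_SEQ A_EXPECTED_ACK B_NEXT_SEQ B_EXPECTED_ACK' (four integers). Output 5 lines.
100 122 122 100
283 122 122 283
330 122 122 283
422 122 122 283
523 122 122 283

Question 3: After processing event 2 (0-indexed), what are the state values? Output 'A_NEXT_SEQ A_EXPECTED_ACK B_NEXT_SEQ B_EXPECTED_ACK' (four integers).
After event 0: A_seq=100 A_ack=122 B_seq=122 B_ack=100
After event 1: A_seq=283 A_ack=122 B_seq=122 B_ack=283
After event 2: A_seq=330 A_ack=122 B_seq=122 B_ack=283

330 122 122 283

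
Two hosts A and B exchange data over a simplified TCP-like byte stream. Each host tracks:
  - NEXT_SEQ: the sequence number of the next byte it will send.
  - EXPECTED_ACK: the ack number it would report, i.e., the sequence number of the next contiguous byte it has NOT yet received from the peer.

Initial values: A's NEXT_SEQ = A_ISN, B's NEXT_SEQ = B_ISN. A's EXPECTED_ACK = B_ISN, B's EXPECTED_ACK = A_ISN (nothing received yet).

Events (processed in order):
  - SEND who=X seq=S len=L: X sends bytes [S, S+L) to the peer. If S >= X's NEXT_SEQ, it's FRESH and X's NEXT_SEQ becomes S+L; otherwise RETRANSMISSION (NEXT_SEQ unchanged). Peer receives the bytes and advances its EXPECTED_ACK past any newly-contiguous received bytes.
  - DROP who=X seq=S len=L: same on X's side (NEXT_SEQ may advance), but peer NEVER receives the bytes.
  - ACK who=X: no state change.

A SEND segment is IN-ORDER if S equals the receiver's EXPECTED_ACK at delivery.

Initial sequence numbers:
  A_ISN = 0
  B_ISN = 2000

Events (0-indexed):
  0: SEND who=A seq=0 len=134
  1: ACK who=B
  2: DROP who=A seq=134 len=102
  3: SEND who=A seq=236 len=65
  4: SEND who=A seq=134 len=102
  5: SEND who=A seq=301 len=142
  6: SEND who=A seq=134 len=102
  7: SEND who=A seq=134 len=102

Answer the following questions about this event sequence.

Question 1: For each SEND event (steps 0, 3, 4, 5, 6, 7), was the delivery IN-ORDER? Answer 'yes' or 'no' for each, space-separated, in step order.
Answer: yes no yes yes no no

Derivation:
Step 0: SEND seq=0 -> in-order
Step 3: SEND seq=236 -> out-of-order
Step 4: SEND seq=134 -> in-order
Step 5: SEND seq=301 -> in-order
Step 6: SEND seq=134 -> out-of-order
Step 7: SEND seq=134 -> out-of-order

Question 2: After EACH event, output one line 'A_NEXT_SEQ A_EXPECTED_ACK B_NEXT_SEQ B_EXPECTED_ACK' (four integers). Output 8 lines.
134 2000 2000 134
134 2000 2000 134
236 2000 2000 134
301 2000 2000 134
301 2000 2000 301
443 2000 2000 443
443 2000 2000 443
443 2000 2000 443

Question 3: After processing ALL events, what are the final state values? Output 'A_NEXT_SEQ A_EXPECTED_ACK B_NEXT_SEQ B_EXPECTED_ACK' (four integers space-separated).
Answer: 443 2000 2000 443

Derivation:
After event 0: A_seq=134 A_ack=2000 B_seq=2000 B_ack=134
After event 1: A_seq=134 A_ack=2000 B_seq=2000 B_ack=134
After event 2: A_seq=236 A_ack=2000 B_seq=2000 B_ack=134
After event 3: A_seq=301 A_ack=2000 B_seq=2000 B_ack=134
After event 4: A_seq=301 A_ack=2000 B_seq=2000 B_ack=301
After event 5: A_seq=443 A_ack=2000 B_seq=2000 B_ack=443
After event 6: A_seq=443 A_ack=2000 B_seq=2000 B_ack=443
After event 7: A_seq=443 A_ack=2000 B_seq=2000 B_ack=443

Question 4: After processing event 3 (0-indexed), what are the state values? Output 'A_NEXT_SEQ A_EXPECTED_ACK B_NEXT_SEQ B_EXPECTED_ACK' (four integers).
After event 0: A_seq=134 A_ack=2000 B_seq=2000 B_ack=134
After event 1: A_seq=134 A_ack=2000 B_seq=2000 B_ack=134
After event 2: A_seq=236 A_ack=2000 B_seq=2000 B_ack=134
After event 3: A_seq=301 A_ack=2000 B_seq=2000 B_ack=134

301 2000 2000 134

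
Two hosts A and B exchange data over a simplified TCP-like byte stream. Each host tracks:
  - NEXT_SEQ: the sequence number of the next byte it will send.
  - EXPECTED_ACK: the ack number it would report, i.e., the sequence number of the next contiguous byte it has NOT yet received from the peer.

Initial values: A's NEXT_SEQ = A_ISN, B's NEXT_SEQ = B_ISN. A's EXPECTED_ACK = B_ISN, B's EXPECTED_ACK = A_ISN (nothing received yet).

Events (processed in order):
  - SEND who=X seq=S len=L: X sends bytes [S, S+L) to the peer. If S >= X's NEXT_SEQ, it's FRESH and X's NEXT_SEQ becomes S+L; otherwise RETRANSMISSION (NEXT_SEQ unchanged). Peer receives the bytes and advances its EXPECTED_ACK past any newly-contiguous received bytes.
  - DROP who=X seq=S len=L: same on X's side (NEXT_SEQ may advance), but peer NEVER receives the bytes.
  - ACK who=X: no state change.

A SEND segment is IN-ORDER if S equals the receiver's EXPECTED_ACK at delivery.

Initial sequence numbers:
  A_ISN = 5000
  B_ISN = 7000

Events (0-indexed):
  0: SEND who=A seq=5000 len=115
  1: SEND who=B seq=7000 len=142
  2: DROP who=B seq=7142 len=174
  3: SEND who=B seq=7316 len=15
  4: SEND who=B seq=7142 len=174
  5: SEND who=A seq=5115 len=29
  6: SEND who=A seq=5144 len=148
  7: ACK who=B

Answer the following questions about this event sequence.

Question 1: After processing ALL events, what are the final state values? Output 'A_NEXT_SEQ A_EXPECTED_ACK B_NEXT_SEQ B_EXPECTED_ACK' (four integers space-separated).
Answer: 5292 7331 7331 5292

Derivation:
After event 0: A_seq=5115 A_ack=7000 B_seq=7000 B_ack=5115
After event 1: A_seq=5115 A_ack=7142 B_seq=7142 B_ack=5115
After event 2: A_seq=5115 A_ack=7142 B_seq=7316 B_ack=5115
After event 3: A_seq=5115 A_ack=7142 B_seq=7331 B_ack=5115
After event 4: A_seq=5115 A_ack=7331 B_seq=7331 B_ack=5115
After event 5: A_seq=5144 A_ack=7331 B_seq=7331 B_ack=5144
After event 6: A_seq=5292 A_ack=7331 B_seq=7331 B_ack=5292
After event 7: A_seq=5292 A_ack=7331 B_seq=7331 B_ack=5292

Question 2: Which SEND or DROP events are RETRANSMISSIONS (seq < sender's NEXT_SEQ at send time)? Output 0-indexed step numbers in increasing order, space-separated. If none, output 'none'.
Step 0: SEND seq=5000 -> fresh
Step 1: SEND seq=7000 -> fresh
Step 2: DROP seq=7142 -> fresh
Step 3: SEND seq=7316 -> fresh
Step 4: SEND seq=7142 -> retransmit
Step 5: SEND seq=5115 -> fresh
Step 6: SEND seq=5144 -> fresh

Answer: 4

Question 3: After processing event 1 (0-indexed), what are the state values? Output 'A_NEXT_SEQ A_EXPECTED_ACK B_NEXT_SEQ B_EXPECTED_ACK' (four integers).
After event 0: A_seq=5115 A_ack=7000 B_seq=7000 B_ack=5115
After event 1: A_seq=5115 A_ack=7142 B_seq=7142 B_ack=5115

5115 7142 7142 5115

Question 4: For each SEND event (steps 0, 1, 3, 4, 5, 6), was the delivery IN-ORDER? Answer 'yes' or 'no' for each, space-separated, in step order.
Answer: yes yes no yes yes yes

Derivation:
Step 0: SEND seq=5000 -> in-order
Step 1: SEND seq=7000 -> in-order
Step 3: SEND seq=7316 -> out-of-order
Step 4: SEND seq=7142 -> in-order
Step 5: SEND seq=5115 -> in-order
Step 6: SEND seq=5144 -> in-order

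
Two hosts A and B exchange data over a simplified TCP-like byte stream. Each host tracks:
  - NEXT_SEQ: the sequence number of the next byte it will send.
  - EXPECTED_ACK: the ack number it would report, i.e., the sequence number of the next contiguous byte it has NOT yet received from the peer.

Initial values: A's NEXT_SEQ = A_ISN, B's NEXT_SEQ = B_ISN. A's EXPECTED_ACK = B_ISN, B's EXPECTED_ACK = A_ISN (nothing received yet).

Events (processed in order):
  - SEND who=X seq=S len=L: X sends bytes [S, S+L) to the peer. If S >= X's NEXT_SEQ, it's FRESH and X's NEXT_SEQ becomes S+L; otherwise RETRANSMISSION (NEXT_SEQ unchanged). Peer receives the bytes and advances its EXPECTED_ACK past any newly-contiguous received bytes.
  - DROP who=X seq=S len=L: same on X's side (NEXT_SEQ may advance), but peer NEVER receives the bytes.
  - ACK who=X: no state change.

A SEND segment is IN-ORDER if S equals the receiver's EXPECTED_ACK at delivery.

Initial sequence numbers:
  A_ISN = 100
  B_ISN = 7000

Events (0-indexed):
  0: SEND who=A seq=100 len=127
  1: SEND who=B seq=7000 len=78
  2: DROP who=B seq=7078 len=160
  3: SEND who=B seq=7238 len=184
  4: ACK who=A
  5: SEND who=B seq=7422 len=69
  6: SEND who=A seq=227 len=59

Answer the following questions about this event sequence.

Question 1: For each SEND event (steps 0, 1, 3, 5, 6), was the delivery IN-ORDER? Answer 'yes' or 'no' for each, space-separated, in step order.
Answer: yes yes no no yes

Derivation:
Step 0: SEND seq=100 -> in-order
Step 1: SEND seq=7000 -> in-order
Step 3: SEND seq=7238 -> out-of-order
Step 5: SEND seq=7422 -> out-of-order
Step 6: SEND seq=227 -> in-order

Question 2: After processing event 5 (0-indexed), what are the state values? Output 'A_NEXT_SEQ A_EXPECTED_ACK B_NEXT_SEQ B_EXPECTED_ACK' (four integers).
After event 0: A_seq=227 A_ack=7000 B_seq=7000 B_ack=227
After event 1: A_seq=227 A_ack=7078 B_seq=7078 B_ack=227
After event 2: A_seq=227 A_ack=7078 B_seq=7238 B_ack=227
After event 3: A_seq=227 A_ack=7078 B_seq=7422 B_ack=227
After event 4: A_seq=227 A_ack=7078 B_seq=7422 B_ack=227
After event 5: A_seq=227 A_ack=7078 B_seq=7491 B_ack=227

227 7078 7491 227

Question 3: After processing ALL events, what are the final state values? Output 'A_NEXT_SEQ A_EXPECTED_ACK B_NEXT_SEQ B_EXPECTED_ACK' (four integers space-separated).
Answer: 286 7078 7491 286

Derivation:
After event 0: A_seq=227 A_ack=7000 B_seq=7000 B_ack=227
After event 1: A_seq=227 A_ack=7078 B_seq=7078 B_ack=227
After event 2: A_seq=227 A_ack=7078 B_seq=7238 B_ack=227
After event 3: A_seq=227 A_ack=7078 B_seq=7422 B_ack=227
After event 4: A_seq=227 A_ack=7078 B_seq=7422 B_ack=227
After event 5: A_seq=227 A_ack=7078 B_seq=7491 B_ack=227
After event 6: A_seq=286 A_ack=7078 B_seq=7491 B_ack=286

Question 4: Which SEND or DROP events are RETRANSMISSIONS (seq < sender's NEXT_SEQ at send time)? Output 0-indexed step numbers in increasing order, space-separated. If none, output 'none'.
Answer: none

Derivation:
Step 0: SEND seq=100 -> fresh
Step 1: SEND seq=7000 -> fresh
Step 2: DROP seq=7078 -> fresh
Step 3: SEND seq=7238 -> fresh
Step 5: SEND seq=7422 -> fresh
Step 6: SEND seq=227 -> fresh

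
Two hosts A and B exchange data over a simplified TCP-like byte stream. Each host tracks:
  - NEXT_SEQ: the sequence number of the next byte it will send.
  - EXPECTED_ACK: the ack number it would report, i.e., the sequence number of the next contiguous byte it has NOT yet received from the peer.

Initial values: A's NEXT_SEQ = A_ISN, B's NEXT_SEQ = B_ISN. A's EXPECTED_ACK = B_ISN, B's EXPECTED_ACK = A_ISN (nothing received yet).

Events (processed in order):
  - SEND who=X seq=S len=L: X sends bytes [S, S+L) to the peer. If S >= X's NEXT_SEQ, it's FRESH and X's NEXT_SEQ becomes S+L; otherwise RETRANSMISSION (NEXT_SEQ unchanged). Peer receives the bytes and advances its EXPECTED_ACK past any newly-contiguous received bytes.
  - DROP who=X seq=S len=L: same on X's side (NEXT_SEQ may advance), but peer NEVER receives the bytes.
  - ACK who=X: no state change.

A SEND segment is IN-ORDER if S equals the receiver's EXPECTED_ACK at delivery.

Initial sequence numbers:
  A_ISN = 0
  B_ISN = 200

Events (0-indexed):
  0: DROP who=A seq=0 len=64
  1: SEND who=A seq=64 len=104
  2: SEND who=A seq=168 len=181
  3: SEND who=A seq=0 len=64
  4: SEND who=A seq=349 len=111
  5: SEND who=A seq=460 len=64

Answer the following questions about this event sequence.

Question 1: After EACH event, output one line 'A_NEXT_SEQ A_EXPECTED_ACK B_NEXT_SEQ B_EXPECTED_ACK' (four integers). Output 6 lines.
64 200 200 0
168 200 200 0
349 200 200 0
349 200 200 349
460 200 200 460
524 200 200 524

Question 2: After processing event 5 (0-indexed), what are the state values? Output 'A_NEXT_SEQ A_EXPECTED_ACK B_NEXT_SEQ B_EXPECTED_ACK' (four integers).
After event 0: A_seq=64 A_ack=200 B_seq=200 B_ack=0
After event 1: A_seq=168 A_ack=200 B_seq=200 B_ack=0
After event 2: A_seq=349 A_ack=200 B_seq=200 B_ack=0
After event 3: A_seq=349 A_ack=200 B_seq=200 B_ack=349
After event 4: A_seq=460 A_ack=200 B_seq=200 B_ack=460
After event 5: A_seq=524 A_ack=200 B_seq=200 B_ack=524

524 200 200 524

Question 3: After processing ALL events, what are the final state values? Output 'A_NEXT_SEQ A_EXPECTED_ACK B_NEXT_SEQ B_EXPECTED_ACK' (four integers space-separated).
Answer: 524 200 200 524

Derivation:
After event 0: A_seq=64 A_ack=200 B_seq=200 B_ack=0
After event 1: A_seq=168 A_ack=200 B_seq=200 B_ack=0
After event 2: A_seq=349 A_ack=200 B_seq=200 B_ack=0
After event 3: A_seq=349 A_ack=200 B_seq=200 B_ack=349
After event 4: A_seq=460 A_ack=200 B_seq=200 B_ack=460
After event 5: A_seq=524 A_ack=200 B_seq=200 B_ack=524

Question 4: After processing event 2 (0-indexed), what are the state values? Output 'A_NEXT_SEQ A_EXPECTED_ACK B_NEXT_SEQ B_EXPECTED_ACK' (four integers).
After event 0: A_seq=64 A_ack=200 B_seq=200 B_ack=0
After event 1: A_seq=168 A_ack=200 B_seq=200 B_ack=0
After event 2: A_seq=349 A_ack=200 B_seq=200 B_ack=0

349 200 200 0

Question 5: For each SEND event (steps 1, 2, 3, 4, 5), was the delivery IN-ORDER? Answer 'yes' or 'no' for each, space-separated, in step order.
Step 1: SEND seq=64 -> out-of-order
Step 2: SEND seq=168 -> out-of-order
Step 3: SEND seq=0 -> in-order
Step 4: SEND seq=349 -> in-order
Step 5: SEND seq=460 -> in-order

Answer: no no yes yes yes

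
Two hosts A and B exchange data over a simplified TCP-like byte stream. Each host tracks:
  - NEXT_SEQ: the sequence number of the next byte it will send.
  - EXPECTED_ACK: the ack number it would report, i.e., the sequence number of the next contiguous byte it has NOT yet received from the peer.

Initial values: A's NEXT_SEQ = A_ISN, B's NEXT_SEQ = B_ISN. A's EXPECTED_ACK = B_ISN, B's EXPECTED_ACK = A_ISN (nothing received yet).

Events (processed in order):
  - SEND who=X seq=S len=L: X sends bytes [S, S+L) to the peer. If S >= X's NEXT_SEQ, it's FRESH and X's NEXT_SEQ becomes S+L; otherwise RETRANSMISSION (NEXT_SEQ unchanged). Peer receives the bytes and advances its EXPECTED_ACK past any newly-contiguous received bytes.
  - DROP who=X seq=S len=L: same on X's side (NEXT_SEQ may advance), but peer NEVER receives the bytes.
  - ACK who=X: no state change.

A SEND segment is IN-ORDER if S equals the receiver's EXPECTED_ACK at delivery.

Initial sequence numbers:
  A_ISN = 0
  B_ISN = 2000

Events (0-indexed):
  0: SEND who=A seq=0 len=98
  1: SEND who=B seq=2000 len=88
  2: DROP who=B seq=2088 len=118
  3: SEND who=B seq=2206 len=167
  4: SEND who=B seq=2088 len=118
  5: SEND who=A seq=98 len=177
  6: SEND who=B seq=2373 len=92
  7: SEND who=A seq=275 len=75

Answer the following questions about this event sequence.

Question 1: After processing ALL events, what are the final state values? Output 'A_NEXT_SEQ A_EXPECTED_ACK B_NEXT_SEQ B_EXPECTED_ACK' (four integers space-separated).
Answer: 350 2465 2465 350

Derivation:
After event 0: A_seq=98 A_ack=2000 B_seq=2000 B_ack=98
After event 1: A_seq=98 A_ack=2088 B_seq=2088 B_ack=98
After event 2: A_seq=98 A_ack=2088 B_seq=2206 B_ack=98
After event 3: A_seq=98 A_ack=2088 B_seq=2373 B_ack=98
After event 4: A_seq=98 A_ack=2373 B_seq=2373 B_ack=98
After event 5: A_seq=275 A_ack=2373 B_seq=2373 B_ack=275
After event 6: A_seq=275 A_ack=2465 B_seq=2465 B_ack=275
After event 7: A_seq=350 A_ack=2465 B_seq=2465 B_ack=350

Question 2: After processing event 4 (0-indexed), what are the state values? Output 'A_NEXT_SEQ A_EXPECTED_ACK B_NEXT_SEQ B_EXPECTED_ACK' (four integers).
After event 0: A_seq=98 A_ack=2000 B_seq=2000 B_ack=98
After event 1: A_seq=98 A_ack=2088 B_seq=2088 B_ack=98
After event 2: A_seq=98 A_ack=2088 B_seq=2206 B_ack=98
After event 3: A_seq=98 A_ack=2088 B_seq=2373 B_ack=98
After event 4: A_seq=98 A_ack=2373 B_seq=2373 B_ack=98

98 2373 2373 98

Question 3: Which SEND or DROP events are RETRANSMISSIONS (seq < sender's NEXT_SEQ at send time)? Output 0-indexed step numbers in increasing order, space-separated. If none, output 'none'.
Step 0: SEND seq=0 -> fresh
Step 1: SEND seq=2000 -> fresh
Step 2: DROP seq=2088 -> fresh
Step 3: SEND seq=2206 -> fresh
Step 4: SEND seq=2088 -> retransmit
Step 5: SEND seq=98 -> fresh
Step 6: SEND seq=2373 -> fresh
Step 7: SEND seq=275 -> fresh

Answer: 4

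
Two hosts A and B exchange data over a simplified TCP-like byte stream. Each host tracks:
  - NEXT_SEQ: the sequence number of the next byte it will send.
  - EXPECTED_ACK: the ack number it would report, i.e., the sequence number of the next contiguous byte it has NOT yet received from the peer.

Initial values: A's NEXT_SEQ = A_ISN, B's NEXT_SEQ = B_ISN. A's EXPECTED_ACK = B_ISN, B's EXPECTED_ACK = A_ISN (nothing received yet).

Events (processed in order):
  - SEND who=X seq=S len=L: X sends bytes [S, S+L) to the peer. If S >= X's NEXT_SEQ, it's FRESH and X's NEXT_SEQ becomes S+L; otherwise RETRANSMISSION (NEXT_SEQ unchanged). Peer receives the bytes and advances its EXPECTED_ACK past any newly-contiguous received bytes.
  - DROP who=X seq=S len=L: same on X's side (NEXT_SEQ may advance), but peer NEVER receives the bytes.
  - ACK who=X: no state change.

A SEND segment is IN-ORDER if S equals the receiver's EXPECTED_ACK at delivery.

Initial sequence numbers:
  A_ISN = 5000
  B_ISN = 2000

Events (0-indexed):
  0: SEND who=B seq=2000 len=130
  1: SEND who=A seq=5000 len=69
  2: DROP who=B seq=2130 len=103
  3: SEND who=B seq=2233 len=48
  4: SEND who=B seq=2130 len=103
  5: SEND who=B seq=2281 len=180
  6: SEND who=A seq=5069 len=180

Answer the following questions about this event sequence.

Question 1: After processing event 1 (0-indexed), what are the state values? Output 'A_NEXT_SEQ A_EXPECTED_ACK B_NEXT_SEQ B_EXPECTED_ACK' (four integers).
After event 0: A_seq=5000 A_ack=2130 B_seq=2130 B_ack=5000
After event 1: A_seq=5069 A_ack=2130 B_seq=2130 B_ack=5069

5069 2130 2130 5069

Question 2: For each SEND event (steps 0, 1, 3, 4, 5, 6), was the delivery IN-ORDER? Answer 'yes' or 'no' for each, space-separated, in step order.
Answer: yes yes no yes yes yes

Derivation:
Step 0: SEND seq=2000 -> in-order
Step 1: SEND seq=5000 -> in-order
Step 3: SEND seq=2233 -> out-of-order
Step 4: SEND seq=2130 -> in-order
Step 5: SEND seq=2281 -> in-order
Step 6: SEND seq=5069 -> in-order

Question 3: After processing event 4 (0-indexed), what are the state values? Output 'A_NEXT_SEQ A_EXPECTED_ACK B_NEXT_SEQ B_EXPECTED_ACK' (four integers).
After event 0: A_seq=5000 A_ack=2130 B_seq=2130 B_ack=5000
After event 1: A_seq=5069 A_ack=2130 B_seq=2130 B_ack=5069
After event 2: A_seq=5069 A_ack=2130 B_seq=2233 B_ack=5069
After event 3: A_seq=5069 A_ack=2130 B_seq=2281 B_ack=5069
After event 4: A_seq=5069 A_ack=2281 B_seq=2281 B_ack=5069

5069 2281 2281 5069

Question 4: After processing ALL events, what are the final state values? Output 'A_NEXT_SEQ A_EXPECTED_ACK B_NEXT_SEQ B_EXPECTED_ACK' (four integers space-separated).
Answer: 5249 2461 2461 5249

Derivation:
After event 0: A_seq=5000 A_ack=2130 B_seq=2130 B_ack=5000
After event 1: A_seq=5069 A_ack=2130 B_seq=2130 B_ack=5069
After event 2: A_seq=5069 A_ack=2130 B_seq=2233 B_ack=5069
After event 3: A_seq=5069 A_ack=2130 B_seq=2281 B_ack=5069
After event 4: A_seq=5069 A_ack=2281 B_seq=2281 B_ack=5069
After event 5: A_seq=5069 A_ack=2461 B_seq=2461 B_ack=5069
After event 6: A_seq=5249 A_ack=2461 B_seq=2461 B_ack=5249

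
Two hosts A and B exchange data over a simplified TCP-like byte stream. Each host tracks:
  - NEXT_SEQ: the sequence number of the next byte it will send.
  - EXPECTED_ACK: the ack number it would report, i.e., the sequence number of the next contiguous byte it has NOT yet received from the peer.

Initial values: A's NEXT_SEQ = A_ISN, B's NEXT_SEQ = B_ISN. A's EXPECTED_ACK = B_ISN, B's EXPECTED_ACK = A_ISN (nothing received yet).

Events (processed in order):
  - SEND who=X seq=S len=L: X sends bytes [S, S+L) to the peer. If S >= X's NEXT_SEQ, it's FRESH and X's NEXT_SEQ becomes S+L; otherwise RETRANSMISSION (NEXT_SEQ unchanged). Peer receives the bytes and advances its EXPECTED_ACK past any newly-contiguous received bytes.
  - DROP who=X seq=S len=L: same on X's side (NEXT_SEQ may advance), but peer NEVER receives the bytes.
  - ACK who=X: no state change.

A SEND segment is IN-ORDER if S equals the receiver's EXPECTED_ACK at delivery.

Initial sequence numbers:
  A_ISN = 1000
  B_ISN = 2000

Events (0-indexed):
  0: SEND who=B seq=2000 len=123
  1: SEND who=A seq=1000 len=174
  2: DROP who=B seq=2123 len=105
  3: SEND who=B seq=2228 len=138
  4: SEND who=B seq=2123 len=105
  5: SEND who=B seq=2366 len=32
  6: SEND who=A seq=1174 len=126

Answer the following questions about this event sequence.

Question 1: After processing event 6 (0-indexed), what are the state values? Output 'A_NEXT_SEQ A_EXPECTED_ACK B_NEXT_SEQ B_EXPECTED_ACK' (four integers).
After event 0: A_seq=1000 A_ack=2123 B_seq=2123 B_ack=1000
After event 1: A_seq=1174 A_ack=2123 B_seq=2123 B_ack=1174
After event 2: A_seq=1174 A_ack=2123 B_seq=2228 B_ack=1174
After event 3: A_seq=1174 A_ack=2123 B_seq=2366 B_ack=1174
After event 4: A_seq=1174 A_ack=2366 B_seq=2366 B_ack=1174
After event 5: A_seq=1174 A_ack=2398 B_seq=2398 B_ack=1174
After event 6: A_seq=1300 A_ack=2398 B_seq=2398 B_ack=1300

1300 2398 2398 1300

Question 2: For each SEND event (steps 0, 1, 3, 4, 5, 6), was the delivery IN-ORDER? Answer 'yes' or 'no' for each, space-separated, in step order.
Answer: yes yes no yes yes yes

Derivation:
Step 0: SEND seq=2000 -> in-order
Step 1: SEND seq=1000 -> in-order
Step 3: SEND seq=2228 -> out-of-order
Step 4: SEND seq=2123 -> in-order
Step 5: SEND seq=2366 -> in-order
Step 6: SEND seq=1174 -> in-order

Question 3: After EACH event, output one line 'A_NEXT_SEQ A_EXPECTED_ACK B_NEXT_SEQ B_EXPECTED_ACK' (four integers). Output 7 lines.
1000 2123 2123 1000
1174 2123 2123 1174
1174 2123 2228 1174
1174 2123 2366 1174
1174 2366 2366 1174
1174 2398 2398 1174
1300 2398 2398 1300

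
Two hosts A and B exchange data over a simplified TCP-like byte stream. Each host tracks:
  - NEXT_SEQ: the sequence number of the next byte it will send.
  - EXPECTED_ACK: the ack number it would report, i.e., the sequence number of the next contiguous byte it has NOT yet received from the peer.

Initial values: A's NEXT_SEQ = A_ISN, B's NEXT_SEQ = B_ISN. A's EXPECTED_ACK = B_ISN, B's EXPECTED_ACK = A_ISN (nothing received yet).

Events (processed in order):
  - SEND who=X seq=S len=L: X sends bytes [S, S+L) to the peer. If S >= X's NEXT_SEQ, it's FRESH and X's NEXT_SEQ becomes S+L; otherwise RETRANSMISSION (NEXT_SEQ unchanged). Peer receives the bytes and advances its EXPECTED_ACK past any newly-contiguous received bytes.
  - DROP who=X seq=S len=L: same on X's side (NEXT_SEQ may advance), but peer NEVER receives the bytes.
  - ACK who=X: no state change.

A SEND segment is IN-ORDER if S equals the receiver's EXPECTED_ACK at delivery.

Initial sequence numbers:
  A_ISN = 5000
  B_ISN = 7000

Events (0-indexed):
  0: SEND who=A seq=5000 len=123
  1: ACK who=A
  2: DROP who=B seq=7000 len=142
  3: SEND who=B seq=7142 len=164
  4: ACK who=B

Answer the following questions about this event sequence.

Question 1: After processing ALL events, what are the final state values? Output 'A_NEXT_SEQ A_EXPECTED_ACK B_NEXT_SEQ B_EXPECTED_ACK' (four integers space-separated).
After event 0: A_seq=5123 A_ack=7000 B_seq=7000 B_ack=5123
After event 1: A_seq=5123 A_ack=7000 B_seq=7000 B_ack=5123
After event 2: A_seq=5123 A_ack=7000 B_seq=7142 B_ack=5123
After event 3: A_seq=5123 A_ack=7000 B_seq=7306 B_ack=5123
After event 4: A_seq=5123 A_ack=7000 B_seq=7306 B_ack=5123

Answer: 5123 7000 7306 5123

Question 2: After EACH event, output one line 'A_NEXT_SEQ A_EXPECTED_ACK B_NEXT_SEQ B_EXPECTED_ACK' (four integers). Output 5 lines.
5123 7000 7000 5123
5123 7000 7000 5123
5123 7000 7142 5123
5123 7000 7306 5123
5123 7000 7306 5123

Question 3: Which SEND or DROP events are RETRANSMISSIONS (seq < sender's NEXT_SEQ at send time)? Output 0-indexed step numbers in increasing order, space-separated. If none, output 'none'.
Step 0: SEND seq=5000 -> fresh
Step 2: DROP seq=7000 -> fresh
Step 3: SEND seq=7142 -> fresh

Answer: none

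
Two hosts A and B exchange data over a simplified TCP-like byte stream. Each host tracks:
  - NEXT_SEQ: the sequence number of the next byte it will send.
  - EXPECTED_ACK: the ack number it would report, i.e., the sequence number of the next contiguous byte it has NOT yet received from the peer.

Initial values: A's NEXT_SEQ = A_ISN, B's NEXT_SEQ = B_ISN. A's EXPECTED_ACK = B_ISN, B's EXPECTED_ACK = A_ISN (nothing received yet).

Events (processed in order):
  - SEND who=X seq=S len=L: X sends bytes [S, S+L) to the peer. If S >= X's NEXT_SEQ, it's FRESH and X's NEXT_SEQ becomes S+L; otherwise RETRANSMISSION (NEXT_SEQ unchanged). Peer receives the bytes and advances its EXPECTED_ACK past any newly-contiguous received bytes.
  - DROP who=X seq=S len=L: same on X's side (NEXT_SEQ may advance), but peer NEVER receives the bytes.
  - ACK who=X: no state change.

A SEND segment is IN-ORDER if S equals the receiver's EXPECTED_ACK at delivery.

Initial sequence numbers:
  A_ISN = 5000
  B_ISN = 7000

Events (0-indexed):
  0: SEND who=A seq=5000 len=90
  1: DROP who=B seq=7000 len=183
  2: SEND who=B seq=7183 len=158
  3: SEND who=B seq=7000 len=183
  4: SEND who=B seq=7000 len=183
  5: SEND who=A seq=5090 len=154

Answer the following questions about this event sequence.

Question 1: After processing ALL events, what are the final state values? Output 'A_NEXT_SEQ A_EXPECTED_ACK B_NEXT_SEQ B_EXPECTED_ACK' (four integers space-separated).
Answer: 5244 7341 7341 5244

Derivation:
After event 0: A_seq=5090 A_ack=7000 B_seq=7000 B_ack=5090
After event 1: A_seq=5090 A_ack=7000 B_seq=7183 B_ack=5090
After event 2: A_seq=5090 A_ack=7000 B_seq=7341 B_ack=5090
After event 3: A_seq=5090 A_ack=7341 B_seq=7341 B_ack=5090
After event 4: A_seq=5090 A_ack=7341 B_seq=7341 B_ack=5090
After event 5: A_seq=5244 A_ack=7341 B_seq=7341 B_ack=5244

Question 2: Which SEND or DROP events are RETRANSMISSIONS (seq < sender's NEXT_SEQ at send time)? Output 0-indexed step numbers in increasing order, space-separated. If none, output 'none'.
Answer: 3 4

Derivation:
Step 0: SEND seq=5000 -> fresh
Step 1: DROP seq=7000 -> fresh
Step 2: SEND seq=7183 -> fresh
Step 3: SEND seq=7000 -> retransmit
Step 4: SEND seq=7000 -> retransmit
Step 5: SEND seq=5090 -> fresh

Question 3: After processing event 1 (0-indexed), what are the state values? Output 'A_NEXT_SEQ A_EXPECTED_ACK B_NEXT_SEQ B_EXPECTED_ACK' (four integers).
After event 0: A_seq=5090 A_ack=7000 B_seq=7000 B_ack=5090
After event 1: A_seq=5090 A_ack=7000 B_seq=7183 B_ack=5090

5090 7000 7183 5090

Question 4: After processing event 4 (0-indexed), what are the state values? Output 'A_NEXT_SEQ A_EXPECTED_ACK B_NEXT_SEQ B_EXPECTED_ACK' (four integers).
After event 0: A_seq=5090 A_ack=7000 B_seq=7000 B_ack=5090
After event 1: A_seq=5090 A_ack=7000 B_seq=7183 B_ack=5090
After event 2: A_seq=5090 A_ack=7000 B_seq=7341 B_ack=5090
After event 3: A_seq=5090 A_ack=7341 B_seq=7341 B_ack=5090
After event 4: A_seq=5090 A_ack=7341 B_seq=7341 B_ack=5090

5090 7341 7341 5090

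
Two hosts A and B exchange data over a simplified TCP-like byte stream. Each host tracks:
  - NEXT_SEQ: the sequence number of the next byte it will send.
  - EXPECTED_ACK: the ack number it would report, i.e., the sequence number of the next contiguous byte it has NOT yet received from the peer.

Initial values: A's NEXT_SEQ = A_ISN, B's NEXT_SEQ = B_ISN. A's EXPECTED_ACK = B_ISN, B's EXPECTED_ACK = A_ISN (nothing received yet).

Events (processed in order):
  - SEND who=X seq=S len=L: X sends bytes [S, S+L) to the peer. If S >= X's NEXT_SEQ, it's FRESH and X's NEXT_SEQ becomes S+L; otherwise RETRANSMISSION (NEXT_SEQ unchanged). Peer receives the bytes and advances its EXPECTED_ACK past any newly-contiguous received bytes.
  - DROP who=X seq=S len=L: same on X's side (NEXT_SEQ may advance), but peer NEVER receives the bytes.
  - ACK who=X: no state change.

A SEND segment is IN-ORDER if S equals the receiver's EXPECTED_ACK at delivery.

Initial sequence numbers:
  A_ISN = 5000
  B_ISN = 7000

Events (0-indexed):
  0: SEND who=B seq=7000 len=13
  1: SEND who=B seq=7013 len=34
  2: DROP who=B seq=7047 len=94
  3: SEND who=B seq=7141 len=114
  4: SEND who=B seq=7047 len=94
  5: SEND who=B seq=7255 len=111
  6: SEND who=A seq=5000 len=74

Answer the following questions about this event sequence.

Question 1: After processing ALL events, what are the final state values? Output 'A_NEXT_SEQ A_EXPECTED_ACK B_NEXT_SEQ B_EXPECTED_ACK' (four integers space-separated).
After event 0: A_seq=5000 A_ack=7013 B_seq=7013 B_ack=5000
After event 1: A_seq=5000 A_ack=7047 B_seq=7047 B_ack=5000
After event 2: A_seq=5000 A_ack=7047 B_seq=7141 B_ack=5000
After event 3: A_seq=5000 A_ack=7047 B_seq=7255 B_ack=5000
After event 4: A_seq=5000 A_ack=7255 B_seq=7255 B_ack=5000
After event 5: A_seq=5000 A_ack=7366 B_seq=7366 B_ack=5000
After event 6: A_seq=5074 A_ack=7366 B_seq=7366 B_ack=5074

Answer: 5074 7366 7366 5074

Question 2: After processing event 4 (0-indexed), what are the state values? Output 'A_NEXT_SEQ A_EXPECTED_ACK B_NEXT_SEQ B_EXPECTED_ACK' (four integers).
After event 0: A_seq=5000 A_ack=7013 B_seq=7013 B_ack=5000
After event 1: A_seq=5000 A_ack=7047 B_seq=7047 B_ack=5000
After event 2: A_seq=5000 A_ack=7047 B_seq=7141 B_ack=5000
After event 3: A_seq=5000 A_ack=7047 B_seq=7255 B_ack=5000
After event 4: A_seq=5000 A_ack=7255 B_seq=7255 B_ack=5000

5000 7255 7255 5000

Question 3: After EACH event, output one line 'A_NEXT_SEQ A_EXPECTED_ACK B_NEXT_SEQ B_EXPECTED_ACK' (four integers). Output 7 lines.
5000 7013 7013 5000
5000 7047 7047 5000
5000 7047 7141 5000
5000 7047 7255 5000
5000 7255 7255 5000
5000 7366 7366 5000
5074 7366 7366 5074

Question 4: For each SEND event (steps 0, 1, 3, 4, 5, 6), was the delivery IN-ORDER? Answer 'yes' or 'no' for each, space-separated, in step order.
Step 0: SEND seq=7000 -> in-order
Step 1: SEND seq=7013 -> in-order
Step 3: SEND seq=7141 -> out-of-order
Step 4: SEND seq=7047 -> in-order
Step 5: SEND seq=7255 -> in-order
Step 6: SEND seq=5000 -> in-order

Answer: yes yes no yes yes yes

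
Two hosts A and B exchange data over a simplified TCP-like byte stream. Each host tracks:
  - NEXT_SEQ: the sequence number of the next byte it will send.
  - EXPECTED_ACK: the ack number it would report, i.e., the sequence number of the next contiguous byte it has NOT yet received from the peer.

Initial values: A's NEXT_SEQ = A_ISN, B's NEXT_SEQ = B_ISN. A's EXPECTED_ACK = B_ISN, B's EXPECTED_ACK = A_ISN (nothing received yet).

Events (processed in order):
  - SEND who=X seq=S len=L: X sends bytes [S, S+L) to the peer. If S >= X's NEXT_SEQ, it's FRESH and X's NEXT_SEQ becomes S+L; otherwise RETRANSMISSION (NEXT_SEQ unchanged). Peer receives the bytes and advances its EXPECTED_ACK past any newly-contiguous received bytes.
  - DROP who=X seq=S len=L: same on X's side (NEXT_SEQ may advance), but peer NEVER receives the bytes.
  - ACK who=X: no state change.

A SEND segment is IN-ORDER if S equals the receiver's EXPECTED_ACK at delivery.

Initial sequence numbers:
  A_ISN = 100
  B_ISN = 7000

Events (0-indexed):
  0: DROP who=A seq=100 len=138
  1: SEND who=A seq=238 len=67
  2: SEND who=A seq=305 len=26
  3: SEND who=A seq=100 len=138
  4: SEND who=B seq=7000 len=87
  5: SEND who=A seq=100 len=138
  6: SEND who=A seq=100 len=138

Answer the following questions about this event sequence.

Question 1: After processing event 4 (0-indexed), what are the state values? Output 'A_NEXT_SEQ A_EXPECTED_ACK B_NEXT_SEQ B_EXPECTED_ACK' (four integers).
After event 0: A_seq=238 A_ack=7000 B_seq=7000 B_ack=100
After event 1: A_seq=305 A_ack=7000 B_seq=7000 B_ack=100
After event 2: A_seq=331 A_ack=7000 B_seq=7000 B_ack=100
After event 3: A_seq=331 A_ack=7000 B_seq=7000 B_ack=331
After event 4: A_seq=331 A_ack=7087 B_seq=7087 B_ack=331

331 7087 7087 331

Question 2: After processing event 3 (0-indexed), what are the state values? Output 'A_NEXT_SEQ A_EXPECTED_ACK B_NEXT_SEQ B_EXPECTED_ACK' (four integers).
After event 0: A_seq=238 A_ack=7000 B_seq=7000 B_ack=100
After event 1: A_seq=305 A_ack=7000 B_seq=7000 B_ack=100
After event 2: A_seq=331 A_ack=7000 B_seq=7000 B_ack=100
After event 3: A_seq=331 A_ack=7000 B_seq=7000 B_ack=331

331 7000 7000 331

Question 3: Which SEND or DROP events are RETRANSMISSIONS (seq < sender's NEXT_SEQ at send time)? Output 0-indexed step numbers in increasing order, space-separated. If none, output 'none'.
Answer: 3 5 6

Derivation:
Step 0: DROP seq=100 -> fresh
Step 1: SEND seq=238 -> fresh
Step 2: SEND seq=305 -> fresh
Step 3: SEND seq=100 -> retransmit
Step 4: SEND seq=7000 -> fresh
Step 5: SEND seq=100 -> retransmit
Step 6: SEND seq=100 -> retransmit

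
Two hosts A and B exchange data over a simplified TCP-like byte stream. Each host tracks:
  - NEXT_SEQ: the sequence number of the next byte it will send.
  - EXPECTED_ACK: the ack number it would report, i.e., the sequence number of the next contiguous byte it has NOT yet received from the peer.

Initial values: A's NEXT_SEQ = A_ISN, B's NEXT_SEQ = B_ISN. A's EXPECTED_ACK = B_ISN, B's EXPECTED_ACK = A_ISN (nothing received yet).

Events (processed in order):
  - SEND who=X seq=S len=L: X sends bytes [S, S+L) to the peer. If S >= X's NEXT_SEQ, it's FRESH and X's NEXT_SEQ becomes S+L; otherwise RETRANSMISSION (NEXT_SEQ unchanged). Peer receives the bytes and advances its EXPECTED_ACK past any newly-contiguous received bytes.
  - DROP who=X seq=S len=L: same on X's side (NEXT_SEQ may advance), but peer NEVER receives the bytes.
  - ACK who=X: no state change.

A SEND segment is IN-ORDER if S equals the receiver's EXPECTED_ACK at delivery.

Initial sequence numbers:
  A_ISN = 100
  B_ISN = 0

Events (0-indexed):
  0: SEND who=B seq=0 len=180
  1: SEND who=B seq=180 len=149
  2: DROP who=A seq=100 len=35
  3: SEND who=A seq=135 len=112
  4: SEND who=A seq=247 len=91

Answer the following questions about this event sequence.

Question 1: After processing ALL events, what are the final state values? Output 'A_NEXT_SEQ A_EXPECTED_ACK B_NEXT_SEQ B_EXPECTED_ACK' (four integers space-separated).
After event 0: A_seq=100 A_ack=180 B_seq=180 B_ack=100
After event 1: A_seq=100 A_ack=329 B_seq=329 B_ack=100
After event 2: A_seq=135 A_ack=329 B_seq=329 B_ack=100
After event 3: A_seq=247 A_ack=329 B_seq=329 B_ack=100
After event 4: A_seq=338 A_ack=329 B_seq=329 B_ack=100

Answer: 338 329 329 100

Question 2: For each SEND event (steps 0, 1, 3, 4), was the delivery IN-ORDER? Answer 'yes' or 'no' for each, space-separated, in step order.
Step 0: SEND seq=0 -> in-order
Step 1: SEND seq=180 -> in-order
Step 3: SEND seq=135 -> out-of-order
Step 4: SEND seq=247 -> out-of-order

Answer: yes yes no no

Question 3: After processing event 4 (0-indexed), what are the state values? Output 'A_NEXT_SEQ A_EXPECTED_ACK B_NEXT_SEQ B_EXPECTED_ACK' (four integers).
After event 0: A_seq=100 A_ack=180 B_seq=180 B_ack=100
After event 1: A_seq=100 A_ack=329 B_seq=329 B_ack=100
After event 2: A_seq=135 A_ack=329 B_seq=329 B_ack=100
After event 3: A_seq=247 A_ack=329 B_seq=329 B_ack=100
After event 4: A_seq=338 A_ack=329 B_seq=329 B_ack=100

338 329 329 100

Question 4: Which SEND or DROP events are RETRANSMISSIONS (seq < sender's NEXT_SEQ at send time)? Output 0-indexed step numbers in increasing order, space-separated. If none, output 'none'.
Step 0: SEND seq=0 -> fresh
Step 1: SEND seq=180 -> fresh
Step 2: DROP seq=100 -> fresh
Step 3: SEND seq=135 -> fresh
Step 4: SEND seq=247 -> fresh

Answer: none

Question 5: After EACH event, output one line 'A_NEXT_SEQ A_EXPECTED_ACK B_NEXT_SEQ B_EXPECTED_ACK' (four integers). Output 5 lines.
100 180 180 100
100 329 329 100
135 329 329 100
247 329 329 100
338 329 329 100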